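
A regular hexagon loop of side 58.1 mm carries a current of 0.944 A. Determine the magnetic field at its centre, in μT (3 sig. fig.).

Each side is a finite straight segment at perpendicular distance d = a/(2 tan(π/6)) = 0.05032 m from the centre, with end-angles ±π/6.
One side contributes B₁ = (μ₀I/4πd)·2 sin(π/6) = 1.88×10⁻⁶ T.
All 6 sides add in the same direction: B = 6 × 1.88×10⁻⁶ = 1.13×10⁻⁵ T.

B ≈ 11.3 μT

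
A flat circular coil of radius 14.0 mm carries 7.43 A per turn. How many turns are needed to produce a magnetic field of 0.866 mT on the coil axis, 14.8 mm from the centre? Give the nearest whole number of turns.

For an N-turn coil, B = Nμ₀IR²/[2(R²+z²)^(3/2)]. A single turn gives B₁ = 1.08×10⁻⁴ T with R = 0.014 m, z = 0.0148 m.
N = B/B₁ = 8.66×10⁻⁴ / 1.08×10⁻⁴ = 8.00.

N = 8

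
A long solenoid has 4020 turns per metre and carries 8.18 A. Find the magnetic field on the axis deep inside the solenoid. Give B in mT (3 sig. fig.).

Inside a long solenoid, B = μ₀nI with n = 4020 turns/m.
B = 4π×10⁻⁷ × 4020 × 8.18 = 4.13×10⁻² T.

B ≈ 41.3 mT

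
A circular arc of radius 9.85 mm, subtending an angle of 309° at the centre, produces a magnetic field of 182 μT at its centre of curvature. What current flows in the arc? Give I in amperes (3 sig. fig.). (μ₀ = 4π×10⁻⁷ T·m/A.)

I ≈ 3.32 A

For a circular arc, B = μ₀Iφ/(4πR) with φ in radians; here φ = 5.393 rad.
So I = 4πRB/(μ₀φ) = 4π × 0.00985 × 1.82×10⁻⁴ / (4π×10⁻⁷ × 5.393) = 3.32 A.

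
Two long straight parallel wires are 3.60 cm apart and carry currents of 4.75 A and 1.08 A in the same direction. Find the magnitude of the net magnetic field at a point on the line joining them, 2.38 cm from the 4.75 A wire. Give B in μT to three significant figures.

B ≈ 22.2 μT

Each long wire gives B = μ₀I/(2πd). Distances are d₁ = 0.0238 m and d₂ = 0.0122 m.
B₁ = 3.99×10⁻⁵ T, B₂ = 1.77×10⁻⁵ T.
Between parallel currents the two contributions point in opposite directions, so they subtract. B = |B₁ − B₂| = |3.99×10⁻⁵ − 1.77×10⁻⁵| = 2.22×10⁻⁵ T.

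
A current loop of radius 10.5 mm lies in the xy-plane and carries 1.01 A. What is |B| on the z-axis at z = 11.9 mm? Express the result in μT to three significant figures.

B ≈ 17.5 μT

On the axis of a circular loop, B = μ₀IR² / [2(R²+z²)^(3/2)].
R² + z² = (0.0105)² + (0.0119)² = 0.0002519 m², and (R²+z²)^(3/2) = 4.00×10⁻⁶ m³.
B = (4π×10⁻⁷ × 1.01 × 0.0001103) / (2 × 4.00×10⁻⁶) = 1.75×10⁻⁵ T.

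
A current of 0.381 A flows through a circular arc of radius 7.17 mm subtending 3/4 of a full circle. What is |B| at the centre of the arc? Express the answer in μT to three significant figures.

B ≈ 25.0 μT

The Biot–Savart field of a circular arc at its centre is B = μ₀Iφ/(4πR), with φ = 4.712 rad.
B = (4π×10⁻⁷ × 0.381 × 4.712) / (4π × 0.00717) = 2.50×10⁻⁵ T.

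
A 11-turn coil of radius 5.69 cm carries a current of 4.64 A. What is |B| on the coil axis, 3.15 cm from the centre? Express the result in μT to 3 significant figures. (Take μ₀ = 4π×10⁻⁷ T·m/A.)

For an N-turn flat coil, B = Nμ₀IR²/[2(R²+z²)^(3/2)] with R = 0.0569 m, z = 0.0315 m.
B = 11 × 3.43×10⁻⁵ T = 3.77×10⁻⁴ T.

B ≈ 377 μT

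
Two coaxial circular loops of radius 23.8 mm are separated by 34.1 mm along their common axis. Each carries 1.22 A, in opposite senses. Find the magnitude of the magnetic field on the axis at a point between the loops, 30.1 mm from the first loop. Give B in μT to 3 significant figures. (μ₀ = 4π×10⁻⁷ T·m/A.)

B ≈ 23.2 μT

Each loop contributes B = μ₀IR²/[2(R²+z²)^(3/2)] on the axis, with z measured from that loop.
Loop 1 (z = 0.0301 m): B₁ = 7.68×10⁻⁶ T. Loop 2 (z = 0.004 m): B₂ = 3.09×10⁻⁵ T.
The fields oppose: B = |B₁ − B₂| = 2.32×10⁻⁵ T.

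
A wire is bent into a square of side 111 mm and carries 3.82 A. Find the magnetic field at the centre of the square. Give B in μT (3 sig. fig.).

Each side is a finite straight segment at perpendicular distance d = a/(2 tan(π/4)) = 0.0555 m from the centre, with end-angles ±π/4.
One side contributes B₁ = (μ₀I/4πd)·2 sin(π/4) = 9.73×10⁻⁶ T.
All 4 sides add in the same direction: B = 4 × 9.73×10⁻⁶ = 3.89×10⁻⁵ T.

B ≈ 38.9 μT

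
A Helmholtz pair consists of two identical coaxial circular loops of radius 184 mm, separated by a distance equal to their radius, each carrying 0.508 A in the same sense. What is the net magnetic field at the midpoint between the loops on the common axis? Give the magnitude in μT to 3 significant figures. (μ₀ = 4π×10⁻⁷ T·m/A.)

B ≈ 2.48 μT

Each loop contributes B = μ₀IR²/[2(R²+z²)^(3/2)] on the axis, with z measured from that loop.
Loop 1 (z = 0.092 m): B₁ = 1.24×10⁻⁶ T. Loop 2 (z = 0.092 m): B₂ = 1.24×10⁻⁶ T.
The fields add: B = B₁ + B₂ = 2.48×10⁻⁶ T.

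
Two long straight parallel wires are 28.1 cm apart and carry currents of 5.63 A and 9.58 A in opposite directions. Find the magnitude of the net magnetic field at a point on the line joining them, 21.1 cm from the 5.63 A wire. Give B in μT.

B ≈ 32.7 μT

Each long wire gives B = μ₀I/(2πd). Distances are d₁ = 0.211 m and d₂ = 0.07 m.
B₁ = 5.34×10⁻⁶ T, B₂ = 2.74×10⁻⁵ T.
Between antiparallel currents both contributions point the same way, so they add. B = B₁ + B₂ = 5.34×10⁻⁶ + 2.74×10⁻⁵ = 3.27×10⁻⁵ T.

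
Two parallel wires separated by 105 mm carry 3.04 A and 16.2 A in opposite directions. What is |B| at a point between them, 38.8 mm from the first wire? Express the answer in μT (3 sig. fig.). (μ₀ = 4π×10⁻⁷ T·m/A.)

Each long wire gives B = μ₀I/(2πd). Distances are d₁ = 0.0388 m and d₂ = 0.0662 m.
B₁ = 1.57×10⁻⁵ T, B₂ = 4.89×10⁻⁵ T.
Between antiparallel currents both contributions point the same way, so they add. B = B₁ + B₂ = 1.57×10⁻⁵ + 4.89×10⁻⁵ = 6.46×10⁻⁵ T.

B ≈ 64.6 μT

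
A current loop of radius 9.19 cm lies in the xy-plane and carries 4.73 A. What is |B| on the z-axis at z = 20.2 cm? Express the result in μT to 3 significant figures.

On the axis of a circular loop, B = μ₀IR² / [2(R²+z²)^(3/2)].
R² + z² = (0.0919)² + (0.202)² = 0.04925 m², and (R²+z²)^(3/2) = 1.09×10⁻² m³.
B = (4π×10⁻⁷ × 4.73 × 0.008446) / (2 × 1.09×10⁻²) = 2.30×10⁻⁶ T.

B ≈ 2.30 μT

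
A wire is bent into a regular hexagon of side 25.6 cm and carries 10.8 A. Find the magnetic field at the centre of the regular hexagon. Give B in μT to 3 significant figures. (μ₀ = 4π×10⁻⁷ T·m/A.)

Each side is a finite straight segment at perpendicular distance d = a/(2 tan(π/6)) = 0.2217 m from the centre, with end-angles ±π/6.
One side contributes B₁ = (μ₀I/4πd)·2 sin(π/6) = 4.87×10⁻⁶ T.
All 6 sides add in the same direction: B = 6 × 4.87×10⁻⁶ = 2.92×10⁻⁵ T.

B ≈ 29.2 μT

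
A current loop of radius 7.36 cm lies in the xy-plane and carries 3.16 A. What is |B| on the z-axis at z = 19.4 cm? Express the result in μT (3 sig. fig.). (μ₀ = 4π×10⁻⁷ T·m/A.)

On the axis of a circular loop, B = μ₀IR² / [2(R²+z²)^(3/2)].
R² + z² = (0.0736)² + (0.194)² = 0.04305 m², and (R²+z²)^(3/2) = 8.93×10⁻³ m³.
B = (4π×10⁻⁷ × 3.16 × 0.005417) / (2 × 8.93×10⁻³) = 1.20×10⁻⁶ T.

B ≈ 1.20 μT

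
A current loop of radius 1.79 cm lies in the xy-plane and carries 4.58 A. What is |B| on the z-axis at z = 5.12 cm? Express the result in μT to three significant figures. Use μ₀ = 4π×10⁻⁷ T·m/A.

B ≈ 5.78 μT

On the axis of a circular loop, B = μ₀IR² / [2(R²+z²)^(3/2)].
R² + z² = (0.0179)² + (0.0512)² = 0.002942 m², and (R²+z²)^(3/2) = 1.60×10⁻⁴ m³.
B = (4π×10⁻⁷ × 4.58 × 0.0003204) / (2 × 1.60×10⁻⁴) = 5.78×10⁻⁶ T.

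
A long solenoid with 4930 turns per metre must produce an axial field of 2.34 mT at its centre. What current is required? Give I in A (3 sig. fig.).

I ≈ 0.378 A

Inside a long solenoid B = μ₀nI with n = 4930 m⁻¹, so I = B/(μ₀n).
I = 2.34×10⁻³ / (4π×10⁻⁷ × 4930) = 0.378 A.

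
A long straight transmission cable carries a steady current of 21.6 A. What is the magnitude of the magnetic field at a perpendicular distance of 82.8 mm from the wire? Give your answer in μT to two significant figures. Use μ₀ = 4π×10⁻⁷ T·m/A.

For an infinitely long straight wire, B = μ₀I/(2πd).
B = (4π×10⁻⁷ × 21.6) / (2π × 0.0828) = 5.22×10⁻⁵ T.

B ≈ 52 μT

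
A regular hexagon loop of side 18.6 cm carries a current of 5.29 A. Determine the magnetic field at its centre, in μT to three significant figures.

B ≈ 19.7 μT

Each side is a finite straight segment at perpendicular distance d = a/(2 tan(π/6)) = 0.1611 m from the centre, with end-angles ±π/6.
One side contributes B₁ = (μ₀I/4πd)·2 sin(π/6) = 3.28×10⁻⁶ T.
All 6 sides add in the same direction: B = 6 × 3.28×10⁻⁶ = 1.97×10⁻⁵ T.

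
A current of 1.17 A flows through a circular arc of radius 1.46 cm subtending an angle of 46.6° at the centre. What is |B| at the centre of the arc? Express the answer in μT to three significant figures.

The Biot–Savart field of a circular arc at its centre is B = μ₀Iφ/(4πR), with φ = 0.8133 rad.
B = (4π×10⁻⁷ × 1.17 × 0.8133) / (4π × 0.0146) = 6.52×10⁻⁶ T.

B ≈ 6.52 μT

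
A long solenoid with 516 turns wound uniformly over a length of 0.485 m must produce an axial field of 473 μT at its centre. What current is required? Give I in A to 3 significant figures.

Inside a long solenoid B = μ₀nI with n = 1064 m⁻¹, so I = B/(μ₀n).
I = 4.73×10⁻⁴ / (4π×10⁻⁷ × 1064) = 0.354 A.

I ≈ 0.354 A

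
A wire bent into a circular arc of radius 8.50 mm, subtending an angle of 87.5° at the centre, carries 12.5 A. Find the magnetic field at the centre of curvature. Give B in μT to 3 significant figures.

B ≈ 225 μT

The Biot–Savart field of a circular arc at its centre is B = μ₀Iφ/(4πR), with φ = 1.527 rad.
B = (4π×10⁻⁷ × 12.5 × 1.527) / (4π × 0.0085) = 2.25×10⁻⁴ T.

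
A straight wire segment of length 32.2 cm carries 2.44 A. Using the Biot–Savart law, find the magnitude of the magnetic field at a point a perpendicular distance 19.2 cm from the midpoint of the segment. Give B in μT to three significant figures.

For a finite straight segment, B = (μ₀I/4πd)(sinθ₁ + sinθ₂), where θ₁, θ₂ are the angles from the perpendicular to each end.
The perpendicular from the point meets the wire at its midpoint, so each end is L/2 = 0.161 m away along the wire.
sinθ₁ = 0.161/√(0.161²+0.192²) = 0.6425; sinθ₂ = 0.161/√(0.161²+0.192²) = 0.6425.
B = (4π×10⁻⁷ × 2.44) / (4π × 0.192) × (0.6425 + 0.6425) = 1.63×10⁻⁶ T.

B ≈ 1.63 μT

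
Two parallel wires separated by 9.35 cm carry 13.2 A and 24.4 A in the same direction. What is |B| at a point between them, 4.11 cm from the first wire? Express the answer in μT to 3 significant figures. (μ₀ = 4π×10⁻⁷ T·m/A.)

Each long wire gives B = μ₀I/(2πd). Distances are d₁ = 0.0411 m and d₂ = 0.0524 m.
B₁ = 6.42×10⁻⁵ T, B₂ = 9.31×10⁻⁵ T.
Between parallel currents the two contributions point in opposite directions, so they subtract. B = |B₁ − B₂| = |6.42×10⁻⁵ − 9.31×10⁻⁵| = 2.89×10⁻⁵ T.

B ≈ 28.9 μT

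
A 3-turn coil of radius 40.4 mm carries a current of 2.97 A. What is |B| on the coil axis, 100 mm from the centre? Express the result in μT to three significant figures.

B ≈ 7.28 μT

For an N-turn flat coil, B = Nμ₀IR²/[2(R²+z²)^(3/2)] with R = 0.0404 m, z = 0.1 m.
B = 3 × 2.43×10⁻⁶ T = 7.28×10⁻⁶ T.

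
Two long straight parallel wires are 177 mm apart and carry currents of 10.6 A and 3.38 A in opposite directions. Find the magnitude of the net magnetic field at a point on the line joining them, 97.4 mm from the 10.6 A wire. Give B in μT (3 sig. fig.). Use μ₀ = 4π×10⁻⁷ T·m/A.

B ≈ 30.3 μT

Each long wire gives B = μ₀I/(2πd). Distances are d₁ = 0.0974 m and d₂ = 0.0796 m.
B₁ = 2.18×10⁻⁵ T, B₂ = 8.49×10⁻⁶ T.
Between antiparallel currents both contributions point the same way, so they add. B = B₁ + B₂ = 2.18×10⁻⁵ + 8.49×10⁻⁶ = 3.03×10⁻⁵ T.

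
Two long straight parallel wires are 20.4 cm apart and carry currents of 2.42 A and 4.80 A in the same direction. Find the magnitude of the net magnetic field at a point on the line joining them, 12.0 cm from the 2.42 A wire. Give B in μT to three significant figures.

B ≈ 7.40 μT

Each long wire gives B = μ₀I/(2πd). Distances are d₁ = 0.12 m and d₂ = 0.084 m.
B₁ = 4.03×10⁻⁶ T, B₂ = 1.14×10⁻⁵ T.
Between parallel currents the two contributions point in opposite directions, so they subtract. B = |B₁ − B₂| = |4.03×10⁻⁶ − 1.14×10⁻⁵| = 7.40×10⁻⁶ T.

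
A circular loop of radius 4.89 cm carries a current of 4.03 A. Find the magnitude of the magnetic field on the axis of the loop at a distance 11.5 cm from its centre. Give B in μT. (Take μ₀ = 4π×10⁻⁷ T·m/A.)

B ≈ 3.10 μT

On the axis of a circular loop, B = μ₀IR² / [2(R²+z²)^(3/2)].
R² + z² = (0.0489)² + (0.115)² = 0.01562 m², and (R²+z²)^(3/2) = 1.95×10⁻³ m³.
B = (4π×10⁻⁷ × 4.03 × 0.002391) / (2 × 1.95×10⁻³) = 3.10×10⁻⁶ T.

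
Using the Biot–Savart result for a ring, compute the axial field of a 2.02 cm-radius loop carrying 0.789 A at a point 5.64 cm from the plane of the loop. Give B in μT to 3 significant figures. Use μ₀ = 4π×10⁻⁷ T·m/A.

On the axis of a circular loop, B = μ₀IR² / [2(R²+z²)^(3/2)].
R² + z² = (0.0202)² + (0.0564)² = 0.003589 m², and (R²+z²)^(3/2) = 2.15×10⁻⁴ m³.
B = (4π×10⁻⁷ × 0.789 × 0.000408) / (2 × 2.15×10⁻⁴) = 9.41×10⁻⁷ T.

B ≈ 0.941 μT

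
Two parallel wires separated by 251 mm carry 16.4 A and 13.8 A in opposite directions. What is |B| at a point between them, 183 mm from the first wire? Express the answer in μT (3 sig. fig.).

B ≈ 58.5 μT

Each long wire gives B = μ₀I/(2πd). Distances are d₁ = 0.183 m and d₂ = 0.068 m.
B₁ = 1.79×10⁻⁵ T, B₂ = 4.06×10⁻⁵ T.
Between antiparallel currents both contributions point the same way, so they add. B = B₁ + B₂ = 1.79×10⁻⁵ + 4.06×10⁻⁵ = 5.85×10⁻⁵ T.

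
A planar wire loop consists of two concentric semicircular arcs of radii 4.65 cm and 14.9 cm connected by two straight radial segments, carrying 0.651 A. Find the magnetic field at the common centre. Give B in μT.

B ≈ 3.03 μT

The radial connectors point toward the centre, so dl × r̂ = 0 and they contribute nothing.
Each semicircle gives μ₀I/(4R): inner arc 4.40×10⁻⁶ T, outer arc 1.37×10⁻⁶ T.
The two arcs carry current in opposite angular senses, so their fields oppose: B = |4.40×10⁻⁶ − 1.37×10⁻⁶| = 3.03×10⁻⁶ T.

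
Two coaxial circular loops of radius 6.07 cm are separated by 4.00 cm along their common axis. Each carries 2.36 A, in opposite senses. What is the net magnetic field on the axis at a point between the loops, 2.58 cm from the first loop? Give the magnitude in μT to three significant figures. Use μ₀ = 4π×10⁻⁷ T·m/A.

Each loop contributes B = μ₀IR²/[2(R²+z²)^(3/2)] on the axis, with z measured from that loop.
Loop 1 (z = 0.0258 m): B₁ = 1.90×10⁻⁵ T. Loop 2 (z = 0.0142 m): B₂ = 2.26×10⁻⁵ T.
The fields oppose: B = |B₁ − B₂| = 3.51×10⁻⁶ T.

B ≈ 3.51 μT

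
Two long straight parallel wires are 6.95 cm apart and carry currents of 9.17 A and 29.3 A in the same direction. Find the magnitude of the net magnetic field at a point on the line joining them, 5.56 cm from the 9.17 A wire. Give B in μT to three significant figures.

B ≈ 389 μT

Each long wire gives B = μ₀I/(2πd). Distances are d₁ = 0.0556 m and d₂ = 0.0139 m.
B₁ = 3.30×10⁻⁵ T, B₂ = 4.22×10⁻⁴ T.
Between parallel currents the two contributions point in opposite directions, so they subtract. B = |B₁ − B₂| = |3.30×10⁻⁵ − 4.22×10⁻⁴| = 3.89×10⁻⁴ T.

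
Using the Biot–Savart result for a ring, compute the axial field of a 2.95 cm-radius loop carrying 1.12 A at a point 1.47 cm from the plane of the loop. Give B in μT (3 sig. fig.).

On the axis of a circular loop, B = μ₀IR² / [2(R²+z²)^(3/2)].
R² + z² = (0.0295)² + (0.0147)² = 0.001086 m², and (R²+z²)^(3/2) = 3.58×10⁻⁵ m³.
B = (4π×10⁻⁷ × 1.12 × 0.0008703) / (2 × 3.58×10⁻⁵) = 1.71×10⁻⁵ T.

B ≈ 17.1 μT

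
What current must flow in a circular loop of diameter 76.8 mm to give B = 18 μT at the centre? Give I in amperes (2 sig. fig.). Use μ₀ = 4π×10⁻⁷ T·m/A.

At the centre of a circular loop B = μ₀I/(2R), so I = 2RB/μ₀.
With R = 0.0384 m, I = 2 × 0.0384 × 1.80×10⁻⁵ / (4π×10⁻⁷) = 1.10 A.

I ≈ 1.1 A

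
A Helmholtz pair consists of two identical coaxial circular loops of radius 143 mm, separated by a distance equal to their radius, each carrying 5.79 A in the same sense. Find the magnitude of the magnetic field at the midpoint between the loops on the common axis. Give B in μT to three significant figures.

B ≈ 36.4 μT

Each loop contributes B = μ₀IR²/[2(R²+z²)^(3/2)] on the axis, with z measured from that loop.
Loop 1 (z = 0.0715 m): B₁ = 1.82×10⁻⁵ T. Loop 2 (z = 0.0715 m): B₂ = 1.82×10⁻⁵ T.
The fields add: B = B₁ + B₂ = 3.64×10⁻⁵ T.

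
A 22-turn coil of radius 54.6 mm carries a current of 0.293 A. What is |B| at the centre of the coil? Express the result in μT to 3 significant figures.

For an N-turn flat coil, B = Nμ₀I/(2R) with R = 0.0546 m.
B = 22 × 3.37×10⁻⁶ T = 7.42×10⁻⁵ T.

B ≈ 74.2 μT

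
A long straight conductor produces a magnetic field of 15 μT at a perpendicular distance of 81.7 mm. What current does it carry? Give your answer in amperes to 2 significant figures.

For a long straight wire B = μ₀I/(2πd), so I = 2πdB/μ₀.
I = 2π × 0.0817 × 1.50×10⁻⁵ / (4π×10⁻⁷) = 6.13 A.

I ≈ 6.1 A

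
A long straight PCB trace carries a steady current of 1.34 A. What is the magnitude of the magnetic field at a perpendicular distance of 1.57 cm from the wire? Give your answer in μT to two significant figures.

B ≈ 17 μT

For an infinitely long straight wire, B = μ₀I/(2πd).
B = (4π×10⁻⁷ × 1.34) / (2π × 0.0157) = 1.71×10⁻⁵ T.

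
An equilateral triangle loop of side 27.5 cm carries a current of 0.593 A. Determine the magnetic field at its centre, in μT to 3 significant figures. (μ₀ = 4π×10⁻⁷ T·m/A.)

Each side is a finite straight segment at perpendicular distance d = a/(2 tan(π/3)) = 0.07939 m from the centre, with end-angles ±π/3.
One side contributes B₁ = (μ₀I/4πd)·2 sin(π/3) = 1.29×10⁻⁶ T.
All 3 sides add in the same direction: B = 3 × 1.29×10⁻⁶ = 3.88×10⁻⁶ T.

B ≈ 3.88 μT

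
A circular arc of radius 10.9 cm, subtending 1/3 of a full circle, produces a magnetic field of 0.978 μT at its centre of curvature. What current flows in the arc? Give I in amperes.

I ≈ 0.509 A

For a circular arc, B = μ₀Iφ/(4πR) with φ in radians; here φ = 2.094 rad.
So I = 4πRB/(μ₀φ) = 4π × 0.109 × 9.78×10⁻⁷ / (4π×10⁻⁷ × 2.094) = 0.509 A.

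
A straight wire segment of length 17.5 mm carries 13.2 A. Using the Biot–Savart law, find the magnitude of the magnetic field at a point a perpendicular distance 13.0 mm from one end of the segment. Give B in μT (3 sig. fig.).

For a finite straight segment, B = (μ₀I/4πd)(sinθ₁ + sinθ₂), where θ₁, θ₂ are the angles from the perpendicular to each end.
The perpendicular foot is at one end, so the two end-offsets along the wire are 0 and L = 0.0175 m.
sinθ₁ = 0/√(0²+0.013²) = 0.0000; sinθ₂ = 0.0175/√(0.0175²+0.013²) = 0.8027.
B = (4π×10⁻⁷ × 13.2) / (4π × 0.013) × (0.0000 + 0.8027) = 8.15×10⁻⁵ T.

B ≈ 81.5 μT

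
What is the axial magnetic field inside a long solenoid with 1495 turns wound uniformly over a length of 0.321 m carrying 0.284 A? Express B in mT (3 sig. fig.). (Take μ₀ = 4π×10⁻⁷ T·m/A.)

B ≈ 1.66 mT

Inside a long solenoid, B = μ₀nI with n = 4657 turns/m.
B = 4π×10⁻⁷ × 4657 × 0.284 = 1.66×10⁻³ T.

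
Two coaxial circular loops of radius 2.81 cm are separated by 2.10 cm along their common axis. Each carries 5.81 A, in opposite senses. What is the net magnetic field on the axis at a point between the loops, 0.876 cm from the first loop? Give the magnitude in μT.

B ≈ 12.9 μT

Each loop contributes B = μ₀IR²/[2(R²+z²)^(3/2)] on the axis, with z measured from that loop.
Loop 1 (z = 0.00876 m): B₁ = 1.13×10⁻⁴ T. Loop 2 (z = 0.01224 m): B₂ = 1.00×10⁻⁴ T.
The fields oppose: B = |B₁ − B₂| = 1.29×10⁻⁵ T.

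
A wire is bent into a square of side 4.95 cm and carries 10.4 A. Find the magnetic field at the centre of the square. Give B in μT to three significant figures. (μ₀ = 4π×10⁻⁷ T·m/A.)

B ≈ 238 μT

Each side is a finite straight segment at perpendicular distance d = a/(2 tan(π/4)) = 0.02475 m from the centre, with end-angles ±π/4.
One side contributes B₁ = (μ₀I/4πd)·2 sin(π/4) = 5.94×10⁻⁵ T.
All 4 sides add in the same direction: B = 4 × 5.94×10⁻⁵ = 2.38×10⁻⁴ T.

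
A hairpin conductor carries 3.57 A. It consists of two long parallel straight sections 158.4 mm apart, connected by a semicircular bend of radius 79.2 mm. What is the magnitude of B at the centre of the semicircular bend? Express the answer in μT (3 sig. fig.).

B ≈ 23.2 μT

The semicircular arc contributes B_arc = μ₀I·π/(4πR) = μ₀I/(4R) = 1.42×10⁻⁵ T.
Each semi-infinite lead is at perpendicular distance R = 0.0792 m from the centre, with the perpendicular foot at its near end, so it contributes μ₀I/(4πR); both point the same way, together 9.02×10⁻⁶ T.
Arc and leads all point the same direction: B = 1.42×10⁻⁵ + 9.02×10⁻⁶ = 2.32×10⁻⁵ T.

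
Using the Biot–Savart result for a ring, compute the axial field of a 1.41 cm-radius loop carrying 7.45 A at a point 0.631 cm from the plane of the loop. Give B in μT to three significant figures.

B ≈ 252 μT

On the axis of a circular loop, B = μ₀IR² / [2(R²+z²)^(3/2)].
R² + z² = (0.0141)² + (0.00631)² = 0.0002386 m², and (R²+z²)^(3/2) = 3.69×10⁻⁶ m³.
B = (4π×10⁻⁷ × 7.45 × 0.0001988) / (2 × 3.69×10⁻⁶) = 2.52×10⁻⁴ T.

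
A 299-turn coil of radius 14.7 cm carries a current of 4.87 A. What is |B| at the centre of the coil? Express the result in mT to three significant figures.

B ≈ 6.22 mT

For an N-turn flat coil, B = Nμ₀I/(2R) with R = 0.147 m.
B = 299 × 2.08×10⁻⁵ T = 6.22×10⁻³ T.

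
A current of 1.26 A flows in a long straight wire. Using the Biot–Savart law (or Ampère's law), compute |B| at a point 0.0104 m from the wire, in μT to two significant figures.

B ≈ 24 μT

For an infinitely long straight wire, B = μ₀I/(2πd).
B = (4π×10⁻⁷ × 1.26) / (2π × 0.0104) = 2.42×10⁻⁵ T.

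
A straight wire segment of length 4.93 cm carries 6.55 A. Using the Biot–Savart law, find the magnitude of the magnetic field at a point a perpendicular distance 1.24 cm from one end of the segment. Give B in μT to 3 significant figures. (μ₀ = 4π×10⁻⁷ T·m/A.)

For a finite straight segment, B = (μ₀I/4πd)(sinθ₁ + sinθ₂), where θ₁, θ₂ are the angles from the perpendicular to each end.
The perpendicular foot is at one end, so the two end-offsets along the wire are 0 and L = 0.0493 m.
sinθ₁ = 0/√(0²+0.0124²) = 0.0000; sinθ₂ = 0.0493/√(0.0493²+0.0124²) = 0.9698.
B = (4π×10⁻⁷ × 6.55) / (4π × 0.0124) × (0.0000 + 0.9698) = 5.12×10⁻⁵ T.

B ≈ 51.2 μT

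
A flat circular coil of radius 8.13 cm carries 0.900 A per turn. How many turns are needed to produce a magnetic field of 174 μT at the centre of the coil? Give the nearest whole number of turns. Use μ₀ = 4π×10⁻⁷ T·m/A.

N = 25

For an N-turn coil, B = Nμ₀I/(2R). A single turn gives B₁ = 6.96×10⁻⁶ T with R = 0.0813 m.
N = B/B₁ = 1.74×10⁻⁴ / 6.96×10⁻⁶ = 25.02.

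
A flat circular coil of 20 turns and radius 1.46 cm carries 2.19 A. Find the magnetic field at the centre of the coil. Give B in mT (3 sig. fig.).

For an N-turn flat coil, B = Nμ₀I/(2R) with R = 0.0146 m.
B = 20 × 9.42×10⁻⁵ T = 1.88×10⁻³ T.

B ≈ 1.88 mT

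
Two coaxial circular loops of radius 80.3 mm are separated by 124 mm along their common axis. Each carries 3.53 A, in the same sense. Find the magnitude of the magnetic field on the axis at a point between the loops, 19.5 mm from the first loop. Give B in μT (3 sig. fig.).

B ≈ 31.6 μT

Each loop contributes B = μ₀IR²/[2(R²+z²)^(3/2)] on the axis, with z measured from that loop.
Loop 1 (z = 0.0195 m): B₁ = 2.53×10⁻⁵ T. Loop 2 (z = 0.1045 m): B₂ = 6.25×10⁻⁶ T.
The fields add: B = B₁ + B₂ = 3.16×10⁻⁵ T.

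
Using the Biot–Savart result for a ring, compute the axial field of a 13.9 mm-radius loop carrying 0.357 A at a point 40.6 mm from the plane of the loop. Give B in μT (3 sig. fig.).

B ≈ 0.548 μT

On the axis of a circular loop, B = μ₀IR² / [2(R²+z²)^(3/2)].
R² + z² = (0.0139)² + (0.0406)² = 0.001842 m², and (R²+z²)^(3/2) = 7.90×10⁻⁵ m³.
B = (4π×10⁻⁷ × 0.357 × 0.0001932) / (2 × 7.90×10⁻⁵) = 5.48×10⁻⁷ T.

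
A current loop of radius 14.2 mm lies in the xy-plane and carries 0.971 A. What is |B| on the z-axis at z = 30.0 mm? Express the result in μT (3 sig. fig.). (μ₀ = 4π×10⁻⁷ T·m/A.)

B ≈ 3.36 μT

On the axis of a circular loop, B = μ₀IR² / [2(R²+z²)^(3/2)].
R² + z² = (0.0142)² + (0.03)² = 0.001102 m², and (R²+z²)^(3/2) = 3.66×10⁻⁵ m³.
B = (4π×10⁻⁷ × 0.971 × 0.0002016) / (2 × 3.66×10⁻⁵) = 3.36×10⁻⁶ T.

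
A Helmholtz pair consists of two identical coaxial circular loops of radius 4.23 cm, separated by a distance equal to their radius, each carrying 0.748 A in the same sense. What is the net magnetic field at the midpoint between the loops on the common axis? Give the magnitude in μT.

Each loop contributes B = μ₀IR²/[2(R²+z²)^(3/2)] on the axis, with z measured from that loop.
Loop 1 (z = 0.02115 m): B₁ = 7.95×10⁻⁶ T. Loop 2 (z = 0.02115 m): B₂ = 7.95×10⁻⁶ T.
The fields add: B = B₁ + B₂ = 1.59×10⁻⁵ T.

B ≈ 15.9 μT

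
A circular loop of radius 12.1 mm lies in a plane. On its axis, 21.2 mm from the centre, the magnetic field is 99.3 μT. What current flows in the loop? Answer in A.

I ≈ 15.7 A

On the axis of a loop, B = μ₀IR²/[2(R²+z²)^(3/2)], so I = 2B(R²+z²)^(3/2)/(μ₀R²).
R² + z² = 0.0001464 + 0.0004494 = 0.0005958 m²; raised to 3/2 gives 1.45×10⁻⁵ m³.
I = 2 × 9.93×10⁻⁵ × 1.45×10⁻⁵ / (1.26×10⁻⁶ × 0.0001464) = 15.7 A.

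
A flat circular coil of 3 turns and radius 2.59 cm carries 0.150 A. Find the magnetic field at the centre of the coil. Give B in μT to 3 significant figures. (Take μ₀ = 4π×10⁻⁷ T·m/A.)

For an N-turn flat coil, B = Nμ₀I/(2R) with R = 0.0259 m.
B = 3 × 3.64×10⁻⁶ T = 1.09×10⁻⁵ T.

B ≈ 10.9 μT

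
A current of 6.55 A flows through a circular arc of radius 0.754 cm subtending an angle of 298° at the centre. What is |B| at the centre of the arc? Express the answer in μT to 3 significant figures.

The Biot–Savart field of a circular arc at its centre is B = μ₀Iφ/(4πR), with φ = 5.201 rad.
B = (4π×10⁻⁷ × 6.55 × 5.201) / (4π × 0.00754) = 4.52×10⁻⁴ T.

B ≈ 452 μT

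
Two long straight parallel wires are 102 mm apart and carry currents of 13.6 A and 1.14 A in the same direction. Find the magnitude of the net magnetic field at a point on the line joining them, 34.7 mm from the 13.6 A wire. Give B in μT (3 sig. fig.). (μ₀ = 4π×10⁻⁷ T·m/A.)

Each long wire gives B = μ₀I/(2πd). Distances are d₁ = 0.0347 m and d₂ = 0.0673 m.
B₁ = 7.84×10⁻⁵ T, B₂ = 3.39×10⁻⁶ T.
Between parallel currents the two contributions point in opposite directions, so they subtract. B = |B₁ − B₂| = |7.84×10⁻⁵ − 3.39×10⁻⁶| = 7.50×10⁻⁵ T.

B ≈ 75.0 μT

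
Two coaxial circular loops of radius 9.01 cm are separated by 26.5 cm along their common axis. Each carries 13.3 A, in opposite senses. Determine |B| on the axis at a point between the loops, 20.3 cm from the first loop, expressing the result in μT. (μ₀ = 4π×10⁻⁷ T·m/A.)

B ≈ 45.7 μT

Each loop contributes B = μ₀IR²/[2(R²+z²)^(3/2)] on the axis, with z measured from that loop.
Loop 1 (z = 0.203 m): B₁ = 6.19×10⁻⁶ T. Loop 2 (z = 0.062 m): B₂ = 5.19×10⁻⁵ T.
The fields oppose: B = |B₁ − B₂| = 4.57×10⁻⁵ T.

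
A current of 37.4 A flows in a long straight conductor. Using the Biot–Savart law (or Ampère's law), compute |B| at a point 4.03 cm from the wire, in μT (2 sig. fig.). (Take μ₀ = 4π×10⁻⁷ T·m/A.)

For an infinitely long straight wire, B = μ₀I/(2πd).
B = (4π×10⁻⁷ × 37.4) / (2π × 0.0403) = 1.86×10⁻⁴ T.

B ≈ 190 μT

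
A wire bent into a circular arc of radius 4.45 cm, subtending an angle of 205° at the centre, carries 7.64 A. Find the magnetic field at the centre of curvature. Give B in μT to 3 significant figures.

The Biot–Savart field of a circular arc at its centre is B = μ₀Iφ/(4πR), with φ = 3.578 rad.
B = (4π×10⁻⁷ × 7.64 × 3.578) / (4π × 0.0445) = 6.14×10⁻⁵ T.

B ≈ 61.4 μT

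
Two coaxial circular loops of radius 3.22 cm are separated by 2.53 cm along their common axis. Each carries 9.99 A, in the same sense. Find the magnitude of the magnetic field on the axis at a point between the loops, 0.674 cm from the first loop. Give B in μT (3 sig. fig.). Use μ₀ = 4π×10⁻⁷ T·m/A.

Each loop contributes B = μ₀IR²/[2(R²+z²)^(3/2)] on the axis, with z measured from that loop.
Loop 1 (z = 0.00674 m): B₁ = 1.83×10⁻⁴ T. Loop 2 (z = 0.01856 m): B₂ = 1.27×10⁻⁴ T.
The fields add: B = B₁ + B₂ = 3.10×10⁻⁴ T.

B ≈ 310 μT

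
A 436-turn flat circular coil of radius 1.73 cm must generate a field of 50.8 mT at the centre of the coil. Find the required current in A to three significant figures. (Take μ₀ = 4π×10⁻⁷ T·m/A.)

For an N-turn coil, B = Nμ₀I/(2R) with R = 0.0173 m, so I = 2RB/(Nμ₀) = 2 × 0.0173 × 5.08×10⁻² / (436 × 4π×10⁻⁷) = 3.21 A.

I ≈ 3.21 A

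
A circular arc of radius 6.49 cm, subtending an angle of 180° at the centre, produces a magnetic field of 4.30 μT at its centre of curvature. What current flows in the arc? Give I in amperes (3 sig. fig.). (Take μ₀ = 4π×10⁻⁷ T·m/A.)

I ≈ 0.888 A

For a circular arc, B = μ₀Iφ/(4πR) with φ in radians; here φ = 3.142 rad.
So I = 4πRB/(μ₀φ) = 4π × 0.0649 × 4.30×10⁻⁶ / (4π×10⁻⁷ × 3.142) = 0.888 A.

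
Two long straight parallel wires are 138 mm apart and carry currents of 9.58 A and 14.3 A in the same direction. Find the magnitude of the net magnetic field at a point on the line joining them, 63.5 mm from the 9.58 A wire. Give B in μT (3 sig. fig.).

B ≈ 8.22 μT

Each long wire gives B = μ₀I/(2πd). Distances are d₁ = 0.0635 m and d₂ = 0.0745 m.
B₁ = 3.02×10⁻⁵ T, B₂ = 3.84×10⁻⁵ T.
Between parallel currents the two contributions point in opposite directions, so they subtract. B = |B₁ − B₂| = |3.02×10⁻⁵ − 3.84×10⁻⁵| = 8.22×10⁻⁶ T.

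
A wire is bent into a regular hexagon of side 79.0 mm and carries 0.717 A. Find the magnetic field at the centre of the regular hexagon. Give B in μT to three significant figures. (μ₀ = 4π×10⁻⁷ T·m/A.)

B ≈ 6.29 μT

Each side is a finite straight segment at perpendicular distance d = a/(2 tan(π/6)) = 0.06842 m from the centre, with end-angles ±π/6.
One side contributes B₁ = (μ₀I/4πd)·2 sin(π/6) = 1.05×10⁻⁶ T.
All 6 sides add in the same direction: B = 6 × 1.05×10⁻⁶ = 6.29×10⁻⁶ T.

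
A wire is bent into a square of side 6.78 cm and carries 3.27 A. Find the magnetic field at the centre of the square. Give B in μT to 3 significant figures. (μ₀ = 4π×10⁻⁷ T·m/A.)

B ≈ 54.6 μT

Each side is a finite straight segment at perpendicular distance d = a/(2 tan(π/4)) = 0.0339 m from the centre, with end-angles ±π/4.
One side contributes B₁ = (μ₀I/4πd)·2 sin(π/4) = 1.36×10⁻⁵ T.
All 4 sides add in the same direction: B = 4 × 1.36×10⁻⁵ = 5.46×10⁻⁵ T.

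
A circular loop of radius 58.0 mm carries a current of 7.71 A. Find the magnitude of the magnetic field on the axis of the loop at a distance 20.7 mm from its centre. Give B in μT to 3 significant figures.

B ≈ 69.8 μT

On the axis of a circular loop, B = μ₀IR² / [2(R²+z²)^(3/2)].
R² + z² = (0.058)² + (0.0207)² = 0.003792 m², and (R²+z²)^(3/2) = 2.34×10⁻⁴ m³.
B = (4π×10⁻⁷ × 7.71 × 0.003364) / (2 × 2.34×10⁻⁴) = 6.98×10⁻⁵ T.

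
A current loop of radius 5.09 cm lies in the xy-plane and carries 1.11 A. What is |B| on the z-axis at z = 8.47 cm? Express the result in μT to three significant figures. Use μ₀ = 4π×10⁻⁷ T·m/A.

On the axis of a circular loop, B = μ₀IR² / [2(R²+z²)^(3/2)].
R² + z² = (0.0509)² + (0.0847)² = 0.009765 m², and (R²+z²)^(3/2) = 9.65×10⁻⁴ m³.
B = (4π×10⁻⁷ × 1.11 × 0.002591) / (2 × 9.65×10⁻⁴) = 1.87×10⁻⁶ T.

B ≈ 1.87 μT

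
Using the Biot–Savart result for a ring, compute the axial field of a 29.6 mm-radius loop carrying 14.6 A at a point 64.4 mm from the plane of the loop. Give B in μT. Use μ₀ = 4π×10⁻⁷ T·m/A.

B ≈ 22.6 μT

On the axis of a circular loop, B = μ₀IR² / [2(R²+z²)^(3/2)].
R² + z² = (0.0296)² + (0.0644)² = 0.005024 m², and (R²+z²)^(3/2) = 3.56×10⁻⁴ m³.
B = (4π×10⁻⁷ × 14.6 × 0.0008762) / (2 × 3.56×10⁻⁴) = 2.26×10⁻⁵ T.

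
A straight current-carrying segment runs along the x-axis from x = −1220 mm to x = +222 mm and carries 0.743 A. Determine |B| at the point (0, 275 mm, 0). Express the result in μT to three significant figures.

For a finite straight segment, B = (μ₀I/4πd)(sinθ₁ + sinθ₂), where θ₁, θ₂ are the angles from the perpendicular to each end.
The perpendicular distance is d = 0.275 m; the end-offsets along the wire are a = 1.22 m and b = 0.222 m.
sinθ₁ = 1.22/√(1.22²+0.275²) = 0.9755; sinθ₂ = 0.222/√(0.222²+0.275²) = 0.6281.
B = (4π×10⁻⁷ × 0.743) / (4π × 0.275) × (0.9755 + 0.6281) = 4.33×10⁻⁷ T.

B ≈ 0.433 μT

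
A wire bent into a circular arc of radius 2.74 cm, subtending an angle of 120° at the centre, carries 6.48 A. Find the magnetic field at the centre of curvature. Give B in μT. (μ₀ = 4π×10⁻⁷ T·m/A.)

The Biot–Savart field of a circular arc at its centre is B = μ₀Iφ/(4πR), with φ = 2.094 rad.
B = (4π×10⁻⁷ × 6.48 × 2.094) / (4π × 0.0274) = 4.95×10⁻⁵ T.

B ≈ 49.5 μT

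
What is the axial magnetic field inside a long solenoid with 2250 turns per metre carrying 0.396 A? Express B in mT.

Inside a long solenoid, B = μ₀nI with n = 2250 turns/m.
B = 4π×10⁻⁷ × 2250 × 0.396 = 1.12×10⁻³ T.

B ≈ 1.12 mT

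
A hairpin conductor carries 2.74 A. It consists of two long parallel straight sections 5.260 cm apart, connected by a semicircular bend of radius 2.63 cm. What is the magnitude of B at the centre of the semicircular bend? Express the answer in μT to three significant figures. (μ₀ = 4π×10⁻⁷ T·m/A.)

The semicircular arc contributes B_arc = μ₀I·π/(4πR) = μ₀I/(4R) = 3.27×10⁻⁵ T.
Each semi-infinite lead is at perpendicular distance R = 0.0263 m from the centre, with the perpendicular foot at its near end, so it contributes μ₀I/(4πR); both point the same way, together 2.08×10⁻⁵ T.
Arc and leads all point the same direction: B = 3.27×10⁻⁵ + 2.08×10⁻⁵ = 5.36×10⁻⁵ T.

B ≈ 53.6 μT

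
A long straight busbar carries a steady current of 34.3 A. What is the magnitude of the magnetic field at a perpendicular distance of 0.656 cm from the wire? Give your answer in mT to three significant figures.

For an infinitely long straight wire, B = μ₀I/(2πd).
B = (4π×10⁻⁷ × 34.3) / (2π × 0.00656) = 1.05×10⁻³ T.

B ≈ 1.05 mT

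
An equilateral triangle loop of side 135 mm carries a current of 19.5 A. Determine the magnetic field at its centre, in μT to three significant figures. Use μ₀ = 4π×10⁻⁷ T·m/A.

Each side is a finite straight segment at perpendicular distance d = a/(2 tan(π/3)) = 0.03897 m from the centre, with end-angles ±π/3.
One side contributes B₁ = (μ₀I/4πd)·2 sin(π/3) = 8.67×10⁻⁵ T.
All 3 sides add in the same direction: B = 3 × 8.67×10⁻⁵ = 2.60×10⁻⁴ T.

B ≈ 260 μT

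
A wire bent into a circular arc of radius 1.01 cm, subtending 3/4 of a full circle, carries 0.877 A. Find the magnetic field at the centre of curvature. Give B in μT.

B ≈ 40.9 μT

The Biot–Savart field of a circular arc at its centre is B = μ₀Iφ/(4πR), with φ = 4.712 rad.
B = (4π×10⁻⁷ × 0.877 × 4.712) / (4π × 0.0101) = 4.09×10⁻⁵ T.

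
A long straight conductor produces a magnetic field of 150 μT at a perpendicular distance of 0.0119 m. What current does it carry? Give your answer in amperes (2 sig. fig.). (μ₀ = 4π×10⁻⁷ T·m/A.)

I ≈ 8.9 A

For a long straight wire B = μ₀I/(2πd), so I = 2πdB/μ₀.
I = 2π × 0.0119 × 1.50×10⁻⁴ / (4π×10⁻⁷) = 8.92 A.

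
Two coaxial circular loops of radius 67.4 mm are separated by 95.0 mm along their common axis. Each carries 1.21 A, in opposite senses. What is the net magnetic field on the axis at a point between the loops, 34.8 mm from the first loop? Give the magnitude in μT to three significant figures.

Each loop contributes B = μ₀IR²/[2(R²+z²)^(3/2)] on the axis, with z measured from that loop.
Loop 1 (z = 0.0348 m): B₁ = 7.91×10⁻⁶ T. Loop 2 (z = 0.0602 m): B₂ = 4.68×10⁻⁶ T.
The fields oppose: B = |B₁ − B₂| = 3.23×10⁻⁶ T.

B ≈ 3.23 μT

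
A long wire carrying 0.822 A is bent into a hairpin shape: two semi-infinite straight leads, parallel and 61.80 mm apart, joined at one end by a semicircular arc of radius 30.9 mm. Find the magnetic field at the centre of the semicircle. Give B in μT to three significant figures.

B ≈ 13.7 μT

The semicircular arc contributes B_arc = μ₀I·π/(4πR) = μ₀I/(4R) = 8.36×10⁻⁶ T.
Each semi-infinite lead is at perpendicular distance R = 0.0309 m from the centre, with the perpendicular foot at its near end, so it contributes μ₀I/(4πR); both point the same way, together 5.32×10⁻⁶ T.
Arc and leads all point the same direction: B = 8.36×10⁻⁶ + 5.32×10⁻⁶ = 1.37×10⁻⁵ T.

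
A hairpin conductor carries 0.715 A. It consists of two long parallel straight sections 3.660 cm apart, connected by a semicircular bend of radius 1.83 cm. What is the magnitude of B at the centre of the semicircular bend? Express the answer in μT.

The semicircular arc contributes B_arc = μ₀I·π/(4πR) = μ₀I/(4R) = 1.23×10⁻⁵ T.
Each semi-infinite lead is at perpendicular distance R = 0.0183 m from the centre, with the perpendicular foot at its near end, so it contributes μ₀I/(4πR); both point the same way, together 7.81×10⁻⁶ T.
Arc and leads all point the same direction: B = 1.23×10⁻⁵ + 7.81×10⁻⁶ = 2.01×10⁻⁵ T.

B ≈ 20.1 μT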